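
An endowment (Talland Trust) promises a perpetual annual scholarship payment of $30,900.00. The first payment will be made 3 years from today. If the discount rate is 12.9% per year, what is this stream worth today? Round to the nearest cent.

Value at end of year 2: C / r = $30,900.00 / 0.129 = $239,534.8837
Discount to today: PV = $239,534.8837 / (1 + 0.129)^2 = $239,534.8837 / 1.274641 = $187,923.41

$187923.41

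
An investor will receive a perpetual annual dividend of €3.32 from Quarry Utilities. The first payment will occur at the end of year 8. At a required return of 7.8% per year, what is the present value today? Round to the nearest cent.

€25.16

Value at end of year 7: C / r = €3.32 / 0.078 = €42.5641
Discount to today: PV = €42.5641 / (1 + 0.078)^7 = €42.5641 / 1.691731 = €25.16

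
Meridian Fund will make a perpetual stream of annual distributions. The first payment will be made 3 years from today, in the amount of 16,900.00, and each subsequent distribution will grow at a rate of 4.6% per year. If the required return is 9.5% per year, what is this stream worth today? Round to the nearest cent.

Value at end of year 2: C₁ / (r − g) = 16,900.00 / (0.095 − 0.046) = 344,897.9592
Discount to today: PV = 344,897.9592 / (1 + 0.095)^2 = 344,897.9592 / 1.199025 = 287,648.68

287648.68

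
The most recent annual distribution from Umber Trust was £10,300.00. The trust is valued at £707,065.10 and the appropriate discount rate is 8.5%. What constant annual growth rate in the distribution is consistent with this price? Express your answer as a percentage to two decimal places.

P = D₀(1+g)/(r−g) ⇒ P(r−g) = D₀(1+g) ⇒ g(P+D₀) = P·r − D₀
g = (P·r − D₀)/(P + D₀) = (£707,065.10×0.085 − £10,300.00) / (£707,065.10 + £10,300.00) = 0.069421

6.94%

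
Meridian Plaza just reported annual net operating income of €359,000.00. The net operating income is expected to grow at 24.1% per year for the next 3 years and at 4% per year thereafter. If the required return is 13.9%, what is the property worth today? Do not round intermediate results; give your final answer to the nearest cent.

€6159613.00

D_1 = 445519.00000
D_2 = 552889.07900
D_3 = 686135.34704
Terminal value at year 3: TV = D_3×(1+g_2)/(r−g_2) = 713580.76092/0.099 = 7207886.47395
P_0 = D_1/(1+r)^1 + D_2/(1+r)^2 + D_3/(1+r)^3 + TV/(1+r)^3
    = 391149.25373 + 426177.54511 + 464342.69840 + 4877943.49838 = 6159612.99563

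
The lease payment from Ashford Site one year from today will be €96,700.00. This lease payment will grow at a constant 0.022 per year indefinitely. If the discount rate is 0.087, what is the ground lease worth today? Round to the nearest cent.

€1487692.31

Growing perpetuity: P = D₁ / (r − g) = €96,700.0000 / (0.087 − 0.022) = €1,487,692.31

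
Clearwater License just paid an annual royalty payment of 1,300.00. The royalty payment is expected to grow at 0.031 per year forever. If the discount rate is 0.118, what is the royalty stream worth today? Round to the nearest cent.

15405.75

D₁ = D₀ × (1 + g) = 1,300.00 × 1.031 = 1,340.3000
Growing perpetuity: P = D₁ / (r − g) = 1,340.3000 / (0.118 − 0.031) = 15,405.75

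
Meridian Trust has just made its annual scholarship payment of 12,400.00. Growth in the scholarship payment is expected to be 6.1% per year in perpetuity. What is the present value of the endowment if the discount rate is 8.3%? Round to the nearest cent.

598018.18

D₁ = D₀ × (1 + g) = 12,400.00 × 1.061 = 13,156.4000
Growing perpetuity: P = D₁ / (r − g) = 13,156.4000 / (0.083 − 0.061) = 598,018.18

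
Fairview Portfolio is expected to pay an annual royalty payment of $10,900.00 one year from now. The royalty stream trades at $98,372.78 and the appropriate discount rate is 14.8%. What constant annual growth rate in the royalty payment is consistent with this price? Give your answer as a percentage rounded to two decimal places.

P = D₁/(r−g) ⇒ g = r − D₁/P = 0.148 − $10,900.00/$98,372.78 = 0.037197

3.72%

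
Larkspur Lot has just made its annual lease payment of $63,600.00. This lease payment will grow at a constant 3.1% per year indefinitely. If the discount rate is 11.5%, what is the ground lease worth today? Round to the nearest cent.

D₁ = D₀ × (1 + g) = $63,600.00 × 1.031 = $65,571.6000
Growing perpetuity: P = D₁ / (r − g) = $65,571.6000 / (0.115 − 0.031) = $780,614.29

$780614.29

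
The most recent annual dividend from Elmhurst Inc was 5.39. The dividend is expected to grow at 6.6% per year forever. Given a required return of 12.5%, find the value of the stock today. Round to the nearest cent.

97.39

D₁ = D₀ × (1 + g) = 5.39 × 1.066 = 5.7457
Growing perpetuity: P = D₁ / (r − g) = 5.7457 / (0.125 − 0.066) = 97.39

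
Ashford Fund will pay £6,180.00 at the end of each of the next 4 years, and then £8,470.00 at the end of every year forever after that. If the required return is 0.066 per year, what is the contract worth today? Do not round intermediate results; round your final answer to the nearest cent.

PV of 4-year annuity: £6,180.00 × [1 − (1+0.066)^−4] / 0.066 = 21123.38907
Perpetuity value at year 4: £8,470.00 / 0.066 = 128333.33333
PV of perpetuity: 128333.33333 / (1+0.066)^4 = 99382.66903
Total PV = 21123.38907 + 99382.66903 = 120506.05810

£120506.06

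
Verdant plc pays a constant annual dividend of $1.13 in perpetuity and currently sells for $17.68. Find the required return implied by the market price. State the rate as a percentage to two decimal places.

P = C/r ⇒ r = C/P = $1.13/$17.68 = 0.063914

6.39%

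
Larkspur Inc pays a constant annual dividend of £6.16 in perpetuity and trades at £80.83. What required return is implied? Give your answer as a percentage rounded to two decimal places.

P = C/r ⇒ r = C/P = £6.16/£80.83 = 0.076209

7.62%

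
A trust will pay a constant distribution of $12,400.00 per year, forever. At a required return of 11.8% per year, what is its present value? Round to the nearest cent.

$105084.75

Level perpetuity: PV = C / r = $12,400.00 / 0.118 = $105,084.75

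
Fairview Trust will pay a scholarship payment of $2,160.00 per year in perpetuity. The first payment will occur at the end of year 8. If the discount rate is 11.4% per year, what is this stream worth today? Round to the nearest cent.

$8899.23

Value at end of year 7: C / r = $2,160.00 / 0.114 = $18,947.3684
Discount to today: PV = $18,947.3684 / (1 + 0.114)^7 = $18,947.3684 / 2.129101 = $8,899.23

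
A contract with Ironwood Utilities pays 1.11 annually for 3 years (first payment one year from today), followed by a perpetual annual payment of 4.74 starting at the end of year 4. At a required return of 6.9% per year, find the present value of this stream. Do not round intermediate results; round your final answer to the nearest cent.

59.15

PV of 3-year annuity: 1.11 × [1 − (1+0.069)^−3] / 0.069 = 2.91832
Perpetuity value at year 3: 4.74 / 0.069 = 68.69565
PV of perpetuity: 68.69565 / (1+0.069)^3 = 56.23363
Total PV = 2.91832 + 56.23363 = 59.15195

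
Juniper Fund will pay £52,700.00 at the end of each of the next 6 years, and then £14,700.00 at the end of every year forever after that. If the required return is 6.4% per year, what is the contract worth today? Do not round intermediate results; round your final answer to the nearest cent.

PV of 6-year annuity: £52,700.00 × [1 − (1+0.064)^−6] / 0.064 = 255917.88896
Perpetuity value at year 6: £14,700.00 / 0.064 = 229687.50000
PV of perpetuity: 229687.50000 / (1+0.064)^6 = 158302.43420
Total PV = 255917.88896 + 158302.43420 = 414220.32316

£414220.32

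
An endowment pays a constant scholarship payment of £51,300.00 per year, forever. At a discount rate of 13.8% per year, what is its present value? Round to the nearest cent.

Level perpetuity: PV = C / r = £51,300.00 / 0.138 = £371,739.13

£371739.13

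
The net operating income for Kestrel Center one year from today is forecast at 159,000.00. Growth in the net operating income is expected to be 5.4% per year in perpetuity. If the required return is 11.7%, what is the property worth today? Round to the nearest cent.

Growing perpetuity: P = D₁ / (r − g) = 159,000.0000 / (0.117 − 0.054) = 2,523,809.52

2523809.52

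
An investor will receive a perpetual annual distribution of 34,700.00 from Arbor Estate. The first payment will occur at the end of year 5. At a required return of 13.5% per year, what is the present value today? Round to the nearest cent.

154886.03

Value at end of year 4: C / r = 34,700.00 / 0.135 = 257,037.0370
Discount to today: PV = 257,037.0370 / (1 + 0.135)^4 = 257,037.0370 / 1.659524 = 154,886.03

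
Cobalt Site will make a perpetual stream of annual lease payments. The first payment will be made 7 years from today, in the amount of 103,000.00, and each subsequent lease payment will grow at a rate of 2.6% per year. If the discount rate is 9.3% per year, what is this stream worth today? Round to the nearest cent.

901657.19

Value at end of year 6: C₁ / (r − g) = 103,000.00 / (0.093 − 0.026) = 1,537,313.4328
Discount to today: PV = 1,537,313.4328 / (1 + 0.093)^6 = 1,537,313.4328 / 1.704987 = 901,657.19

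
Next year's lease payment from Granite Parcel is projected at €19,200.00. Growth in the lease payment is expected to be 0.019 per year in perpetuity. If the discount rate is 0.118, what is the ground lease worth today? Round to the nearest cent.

Growing perpetuity: P = D₁ / (r − g) = €19,200.0000 / (0.118 − 0.019) = €193,939.39

€193939.39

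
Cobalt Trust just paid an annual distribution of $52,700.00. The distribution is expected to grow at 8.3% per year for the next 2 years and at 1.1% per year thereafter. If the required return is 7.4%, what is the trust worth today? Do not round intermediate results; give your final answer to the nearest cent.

$966671.38

D_1 = 57074.10000
D_2 = 61811.25030
Terminal value at year 2: TV = D_2×(1+g_2)/(r−g_2) = 62491.17405/0.063 = 991923.39767
P_0 = D_1/(1+r)^1 + D_2/(1+r)^2 + TV/(1+r)^2
    = 53141.62011 + 53586.94095 + 859942.81430 = 966671.37537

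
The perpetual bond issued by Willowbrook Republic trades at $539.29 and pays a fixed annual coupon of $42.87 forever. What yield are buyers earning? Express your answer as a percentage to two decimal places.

7.95%

P = C/r ⇒ r = C/P = $42.87/$539.29 = 0.079493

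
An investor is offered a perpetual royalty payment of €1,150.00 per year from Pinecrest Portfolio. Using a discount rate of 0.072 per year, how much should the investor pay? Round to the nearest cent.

€15972.22

Level perpetuity: PV = C / r = €1,150.00 / 0.072 = €15,972.22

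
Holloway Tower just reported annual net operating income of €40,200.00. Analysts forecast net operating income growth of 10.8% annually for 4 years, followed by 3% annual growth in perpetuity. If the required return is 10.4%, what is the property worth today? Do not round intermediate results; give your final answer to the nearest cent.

D_1 = 44541.60000
D_2 = 49352.09280
D_3 = 54682.11882
D_4 = 60587.78766
Terminal value at year 4: TV = D_4×(1+g_2)/(r−g_2) = 62405.42128/0.074 = 843316.50385
P_0 = D_1/(1+r)^1 + D_2/(1+r)^2 + D_3/(1+r)^3 + D_4/(1+r)^4 + TV/(1+r)^4
    = 40345.65217 + 40491.83207 + 40638.54161 + 40785.78270 + 567694.00248 = 729955.81104

€729955.81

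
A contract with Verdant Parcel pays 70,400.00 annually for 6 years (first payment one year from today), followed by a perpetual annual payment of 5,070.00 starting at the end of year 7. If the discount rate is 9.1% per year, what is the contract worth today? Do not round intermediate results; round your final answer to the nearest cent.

PV of 6-year annuity: 70,400.00 × [1 − (1+0.091)^−6] / 0.091 = 314869.31104
Perpetuity value at year 6: 5,070.00 / 0.091 = 55714.28571
PV of perpetuity: 55714.28571 / (1+0.091)^6 = 33038.32823
Total PV = 314869.31104 + 33038.32823 = 347907.63927

347907.64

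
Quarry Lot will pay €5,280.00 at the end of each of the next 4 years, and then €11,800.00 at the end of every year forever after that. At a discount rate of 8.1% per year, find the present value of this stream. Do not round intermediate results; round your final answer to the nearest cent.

PV of 4-year annuity: €5,280.00 × [1 − (1+0.081)^−4] / 0.081 = 17449.17386
Perpetuity value at year 4: €11,800.00 / 0.081 = 145679.01235
PV of perpetuity: 145679.01235 / (1+0.081)^4 = 106682.75258
Total PV = 17449.17386 + 106682.75258 = 124131.92644

€124131.93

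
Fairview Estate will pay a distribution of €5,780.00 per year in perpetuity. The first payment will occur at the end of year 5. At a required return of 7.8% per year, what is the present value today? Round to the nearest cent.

€54872.94

Value at end of year 4: C / r = €5,780.00 / 0.078 = €74,102.5641
Discount to today: PV = €74,102.5641 / (1 + 0.078)^4 = €74,102.5641 / 1.350439 = €54,872.94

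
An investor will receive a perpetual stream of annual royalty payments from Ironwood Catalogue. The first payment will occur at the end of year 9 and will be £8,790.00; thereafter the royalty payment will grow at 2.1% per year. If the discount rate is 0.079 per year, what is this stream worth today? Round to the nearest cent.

Value at end of year 8: C₁ / (r − g) = £8,790.00 / (0.079 − 0.021) = £151,551.7241
Discount to today: PV = £151,551.7241 / (1 + 0.079)^8 = £151,551.7241 / 1.837264 = £82,487.72

£82487.72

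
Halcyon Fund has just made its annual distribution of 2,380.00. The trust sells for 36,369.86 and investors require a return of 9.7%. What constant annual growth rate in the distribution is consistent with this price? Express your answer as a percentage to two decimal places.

P = D₀(1+g)/(r−g) ⇒ P(r−g) = D₀(1+g) ⇒ g(P+D₀) = P·r − D₀
g = (P·r − D₀)/(P + D₀) = (36,369.86×0.097 − 2,380.00) / (36,369.86 + 2,380.00) = 0.029623

2.96%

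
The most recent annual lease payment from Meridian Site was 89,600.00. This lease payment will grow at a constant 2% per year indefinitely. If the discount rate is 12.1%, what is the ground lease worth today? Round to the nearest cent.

904871.29

D₁ = D₀ × (1 + g) = 89,600.00 × 1.02 = 91,392.0000
Growing perpetuity: P = D₁ / (r − g) = 91,392.0000 / (0.121 − 0.02) = 904,871.29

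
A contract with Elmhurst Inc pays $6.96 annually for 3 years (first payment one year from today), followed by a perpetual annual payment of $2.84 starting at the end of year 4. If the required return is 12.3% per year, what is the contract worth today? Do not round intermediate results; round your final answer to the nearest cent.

PV of 3-year annuity: $6.96 × [1 − (1+0.123)^−3] / 0.123 = 16.63094
Perpetuity value at year 3: $2.84 / 0.123 = 23.08943
PV of perpetuity: 23.08943 / (1+0.123)^3 = 16.30324
Total PV = 16.63094 + 16.30324 = 32.93418

$32.93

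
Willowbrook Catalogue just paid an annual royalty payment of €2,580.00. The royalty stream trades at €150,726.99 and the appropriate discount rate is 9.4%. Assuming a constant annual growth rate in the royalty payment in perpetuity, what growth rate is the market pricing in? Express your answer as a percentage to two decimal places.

P = D₀(1+g)/(r−g) ⇒ P(r−g) = D₀(1+g) ⇒ g(P+D₀) = P·r − D₀
g = (P·r − D₀)/(P + D₀) = (€150,726.99×0.094 − €2,580.00) / (€150,726.99 + €2,580.00) = 0.075589

7.56%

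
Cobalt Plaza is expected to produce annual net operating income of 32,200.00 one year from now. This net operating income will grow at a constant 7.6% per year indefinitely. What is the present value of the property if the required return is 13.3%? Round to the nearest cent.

Growing perpetuity: P = D₁ / (r − g) = 32,200.0000 / (0.133 − 0.076) = 564,912.28

564912.28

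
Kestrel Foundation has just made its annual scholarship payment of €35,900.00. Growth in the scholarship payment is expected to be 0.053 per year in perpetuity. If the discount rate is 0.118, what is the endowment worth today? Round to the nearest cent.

€581580.00

D₁ = D₀ × (1 + g) = €35,900.00 × 1.053 = €37,802.7000
Growing perpetuity: P = D₁ / (r − g) = €37,802.7000 / (0.118 − 0.053) = €581,580.00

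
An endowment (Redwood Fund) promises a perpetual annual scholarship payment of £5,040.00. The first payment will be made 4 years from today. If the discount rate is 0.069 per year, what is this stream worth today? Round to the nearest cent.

£59792.72

Value at end of year 3: C / r = £5,040.00 / 0.069 = £73,043.4783
Discount to today: PV = £73,043.4783 / (1 + 0.069)^3 = £73,043.4783 / 1.221612 = £59,792.72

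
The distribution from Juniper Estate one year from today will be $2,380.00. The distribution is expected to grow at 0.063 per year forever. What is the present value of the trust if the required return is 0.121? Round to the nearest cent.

$41034.48

Growing perpetuity: P = D₁ / (r − g) = $2,380.0000 / (0.121 − 0.063) = $41,034.48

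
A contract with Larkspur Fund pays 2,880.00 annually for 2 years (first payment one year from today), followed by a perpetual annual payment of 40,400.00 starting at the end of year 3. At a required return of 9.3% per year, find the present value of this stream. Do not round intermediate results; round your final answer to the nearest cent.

PV of 2-year annuity: 2,880.00 × [1 − (1+0.093)^−2] / 0.093 = 5045.69962
Perpetuity value at year 2: 40,400.00 / 0.093 = 434408.60215
PV of perpetuity: 434408.60215 / (1+0.093)^2 = 363628.64921
Total PV = 5045.69962 + 363628.64921 = 368674.34883

368674.35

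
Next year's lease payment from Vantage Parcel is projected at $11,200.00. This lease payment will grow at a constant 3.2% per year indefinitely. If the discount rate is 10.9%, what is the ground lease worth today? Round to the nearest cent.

$145454.55

Growing perpetuity: P = D₁ / (r − g) = $11,200.0000 / (0.109 − 0.032) = $145,454.55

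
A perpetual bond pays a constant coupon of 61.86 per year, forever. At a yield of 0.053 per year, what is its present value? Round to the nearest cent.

Level perpetuity: PV = C / r = 61.86 / 0.053 = 1,167.17

1167.17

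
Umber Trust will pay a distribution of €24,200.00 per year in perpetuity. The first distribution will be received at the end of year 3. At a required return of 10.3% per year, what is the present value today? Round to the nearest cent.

€193119.94

Value at end of year 2: C / r = €24,200.00 / 0.103 = €234,951.4563
Discount to today: PV = €234,951.4563 / (1 + 0.103)^2 = €234,951.4563 / 1.216609 = €193,119.94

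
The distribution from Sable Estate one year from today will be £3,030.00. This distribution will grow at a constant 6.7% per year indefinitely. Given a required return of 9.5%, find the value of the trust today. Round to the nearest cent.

£108214.29

Growing perpetuity: P = D₁ / (r − g) = £3,030.0000 / (0.095 − 0.067) = £108,214.29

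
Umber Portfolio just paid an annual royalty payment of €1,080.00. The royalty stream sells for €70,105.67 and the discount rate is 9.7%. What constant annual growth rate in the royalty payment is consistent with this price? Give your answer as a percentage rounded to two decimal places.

P = D₀(1+g)/(r−g) ⇒ P(r−g) = D₀(1+g) ⇒ g(P+D₀) = P·r − D₀
g = (P·r − D₀)/(P + D₀) = (€70,105.67×0.097 − €1,080.00) / (€70,105.67 + €1,080.00) = 0.080357

8.04%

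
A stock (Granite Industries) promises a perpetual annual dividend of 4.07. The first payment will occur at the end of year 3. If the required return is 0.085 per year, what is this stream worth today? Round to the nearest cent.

Value at end of year 2: C / r = 4.07 / 0.085 = 47.8824
Discount to today: PV = 47.8824 / (1 + 0.085)^2 = 47.8824 / 1.177225 = 40.67

40.67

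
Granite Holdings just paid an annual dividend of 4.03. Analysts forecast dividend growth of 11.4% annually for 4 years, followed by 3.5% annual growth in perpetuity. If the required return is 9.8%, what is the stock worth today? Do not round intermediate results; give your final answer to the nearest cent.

86.87

D_1 = 4.48942
D_2 = 5.00121
D_3 = 5.57135
D_4 = 6.20649
Terminal value at year 4: TV = D_4×(1+g_2)/(r−g_2) = 6.42371/0.063 = 101.96371
P_0 = D_1/(1+r)^1 + D_2/(1+r)^2 + D_3/(1+r)^3 + D_4/(1+r)^4 + TV/(1+r)^4
    = 4.08872 + 4.14831 + 4.20875 + 4.27008 + 70.15138 = 86.86725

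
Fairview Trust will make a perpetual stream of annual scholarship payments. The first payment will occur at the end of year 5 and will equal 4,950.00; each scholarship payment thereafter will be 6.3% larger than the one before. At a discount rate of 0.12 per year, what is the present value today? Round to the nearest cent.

Value at end of year 4: C₁ / (r − g) = 4,950.00 / (0.12 − 0.063) = 86,842.1053
Discount to today: PV = 86,842.1053 / (1 + 0.12)^4 = 86,842.1053 / 1.573519 = 55,189.73

55189.73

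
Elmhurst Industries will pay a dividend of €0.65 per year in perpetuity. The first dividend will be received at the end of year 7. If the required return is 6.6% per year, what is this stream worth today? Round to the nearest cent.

Value at end of year 6: C / r = €0.65 / 0.066 = €9.8485
Discount to today: PV = €9.8485 / (1 + 0.066)^6 = €9.8485 / 1.467382 = €6.71

€6.71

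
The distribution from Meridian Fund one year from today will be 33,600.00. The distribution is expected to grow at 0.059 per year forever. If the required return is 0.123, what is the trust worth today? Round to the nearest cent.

525000.00

Growing perpetuity: P = D₁ / (r − g) = 33,600.0000 / (0.123 − 0.059) = 525,000.00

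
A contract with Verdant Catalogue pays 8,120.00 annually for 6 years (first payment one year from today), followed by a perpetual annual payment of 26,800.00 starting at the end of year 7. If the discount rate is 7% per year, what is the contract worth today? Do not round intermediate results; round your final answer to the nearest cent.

PV of 6-year annuity: 8,120.00 × [1 − (1+0.07)^−6] / 0.07 = 38704.30204
Perpetuity value at year 6: 26,800.00 / 0.07 = 382857.14286
PV of perpetuity: 382857.14286 / (1+0.07)^6 = 255113.87998
Total PV = 38704.30204 + 255113.87998 = 293818.18201

293818.18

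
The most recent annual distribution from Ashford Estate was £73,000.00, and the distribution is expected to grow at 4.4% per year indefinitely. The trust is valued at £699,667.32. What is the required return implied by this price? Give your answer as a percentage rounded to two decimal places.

D₁ = £73,000.00 × 1.044 = £76,212.0000
P = D₁/(r − g) ⇒ r = D₁/P + g = £76,212.0000/£699,667.32 + 0.044 = 0.108926 + 0.044 = 0.152926

15.29%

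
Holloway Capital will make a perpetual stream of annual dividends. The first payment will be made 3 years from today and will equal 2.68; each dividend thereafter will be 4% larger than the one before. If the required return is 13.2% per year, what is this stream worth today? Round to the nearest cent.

22.73

Value at end of year 2: C₁ / (r − g) = 2.68 / (0.132 − 0.04) = 29.1304
Discount to today: PV = 29.1304 / (1 + 0.132)^2 = 29.1304 / 1.281424 = 22.73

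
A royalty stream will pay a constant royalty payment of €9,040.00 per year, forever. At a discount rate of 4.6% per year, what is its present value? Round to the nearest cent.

€196521.74

Level perpetuity: PV = C / r = €9,040.00 / 0.046 = €196,521.74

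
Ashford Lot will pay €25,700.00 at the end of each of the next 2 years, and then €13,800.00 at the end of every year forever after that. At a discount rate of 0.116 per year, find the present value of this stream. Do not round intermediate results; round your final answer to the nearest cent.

PV of 2-year annuity: €25,700.00 × [1 − (1+0.116)^−2] / 0.116 = 43663.68623
Perpetuity value at year 2: €13,800.00 / 0.116 = 118965.51724
PV of perpetuity: 118965.51724 / (1+0.116)^2 = 95519.64681
Total PV = 43663.68623 + 95519.64681 = 139183.33305

€139183.33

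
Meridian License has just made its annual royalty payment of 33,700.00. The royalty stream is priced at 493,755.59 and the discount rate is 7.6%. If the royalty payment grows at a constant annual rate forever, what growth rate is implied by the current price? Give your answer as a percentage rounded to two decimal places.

0.73%

P = D₀(1+g)/(r−g) ⇒ P(r−g) = D₀(1+g) ⇒ g(P+D₀) = P·r − D₀
g = (P·r − D₀)/(P + D₀) = (493,755.59×0.076 − 33,700.00) / (493,755.59 + 33,700.00) = 0.007253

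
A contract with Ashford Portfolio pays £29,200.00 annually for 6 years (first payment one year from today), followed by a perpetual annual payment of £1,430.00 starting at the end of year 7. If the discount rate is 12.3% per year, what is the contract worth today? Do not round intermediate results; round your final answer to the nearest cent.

£124836.26

PV of 6-year annuity: £29,200.00 × [1 − (1+0.123)^−6] / 0.123 = 119039.94215
Perpetuity value at year 6: £1,430.00 / 0.123 = 11626.01626
PV of perpetuity: 11626.01626 / (1+0.123)^6 = 5796.32046
Total PV = 119039.94215 + 5796.32046 = 124836.26261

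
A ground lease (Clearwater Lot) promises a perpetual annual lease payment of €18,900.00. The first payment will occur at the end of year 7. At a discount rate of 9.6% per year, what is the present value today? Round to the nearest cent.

€113586.64

Value at end of year 6: C / r = €18,900.00 / 0.096 = €196,875.0000
Discount to today: PV = €196,875.0000 / (1 + 0.096)^6 = €196,875.0000 / 1.733258 = €113,586.64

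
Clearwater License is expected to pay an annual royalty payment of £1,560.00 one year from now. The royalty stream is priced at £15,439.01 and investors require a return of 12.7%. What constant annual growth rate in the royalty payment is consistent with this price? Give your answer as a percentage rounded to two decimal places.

P = D₁/(r−g) ⇒ g = r − D₁/P = 0.127 − £1,560.00/£15,439.01 = 0.025957

2.60%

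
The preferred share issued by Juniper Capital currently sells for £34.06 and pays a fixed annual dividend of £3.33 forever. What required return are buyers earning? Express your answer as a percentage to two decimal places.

P = C/r ⇒ r = C/P = £3.33/£34.06 = 0.097769

9.78%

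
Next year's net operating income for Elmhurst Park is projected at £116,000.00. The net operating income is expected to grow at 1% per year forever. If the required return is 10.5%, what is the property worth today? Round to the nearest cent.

Growing perpetuity: P = D₁ / (r − g) = £116,000.0000 / (0.105 − 0.01) = £1,221,052.63

£1221052.63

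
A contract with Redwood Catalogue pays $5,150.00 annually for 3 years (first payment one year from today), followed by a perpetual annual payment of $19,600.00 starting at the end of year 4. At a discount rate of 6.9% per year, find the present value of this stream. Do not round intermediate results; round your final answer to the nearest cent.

$246067.21

PV of 3-year annuity: $5,150.00 × [1 − (1+0.069)^−3] / 0.069 = 13539.95851
Perpetuity value at year 3: $19,600.00 / 0.069 = 284057.97101
PV of perpetuity: 284057.97101 / (1+0.069)^3 = 232527.25512
Total PV = 13539.95851 + 232527.25512 = 246067.21364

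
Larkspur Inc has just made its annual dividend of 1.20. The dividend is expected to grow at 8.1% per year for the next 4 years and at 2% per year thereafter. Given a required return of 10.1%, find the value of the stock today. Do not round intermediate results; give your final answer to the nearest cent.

18.63

D_1 = 1.29720
D_2 = 1.40227
D_3 = 1.51586
D_4 = 1.63864
Terminal value at year 4: TV = D_4×(1+g_2)/(r−g_2) = 1.67141/0.081 = 20.63475
P_0 = D_1/(1+r)^1 + D_2/(1+r)^2 + D_3/(1+r)^3 + D_4/(1+r)^4 + TV/(1+r)^4
    = 1.17820 + 1.15680 + 1.13579 + 1.11515 + 14.04268 = 18.62862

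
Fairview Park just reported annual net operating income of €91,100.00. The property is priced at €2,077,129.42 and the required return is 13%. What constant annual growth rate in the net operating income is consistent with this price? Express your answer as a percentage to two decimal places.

8.25%

P = D₀(1+g)/(r−g) ⇒ P(r−g) = D₀(1+g) ⇒ g(P+D₀) = P·r − D₀
g = (P·r − D₀)/(P + D₀) = (€2,077,129.42×0.13 − €91,100.00) / (€2,077,129.42 + €91,100.00) = 0.082522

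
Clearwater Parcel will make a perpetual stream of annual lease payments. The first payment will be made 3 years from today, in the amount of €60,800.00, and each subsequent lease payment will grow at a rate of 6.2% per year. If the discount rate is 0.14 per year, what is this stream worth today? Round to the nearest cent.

Value at end of year 2: C₁ / (r − g) = €60,800.00 / (0.14 − 0.062) = €779,487.1795
Discount to today: PV = €779,487.1795 / (1 + 0.14)^2 = €779,487.1795 / 1.299600 = €599,790.07

€599790.07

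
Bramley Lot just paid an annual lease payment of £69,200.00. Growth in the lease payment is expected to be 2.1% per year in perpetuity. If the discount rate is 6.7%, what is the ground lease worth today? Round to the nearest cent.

£1535939.13

D₁ = D₀ × (1 + g) = £69,200.00 × 1.021 = £70,653.2000
Growing perpetuity: P = D₁ / (r − g) = £70,653.2000 / (0.067 − 0.021) = £1,535,939.13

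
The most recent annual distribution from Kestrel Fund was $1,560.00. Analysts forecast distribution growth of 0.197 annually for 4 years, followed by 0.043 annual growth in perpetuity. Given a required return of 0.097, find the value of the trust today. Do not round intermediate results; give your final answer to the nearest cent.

D_1 = 1867.32000
D_2 = 2235.18204
D_3 = 2675.51290
D_4 = 3202.58894
Terminal value at year 4: TV = D_4×(1+g_2)/(r−g_2) = 3340.30027/0.054 = 61857.41237
P_0 = D_1/(1+r)^1 + D_2/(1+r)^2 + D_3/(1+r)^3 + D_4/(1+r)^4 + TV/(1+r)^4
    = 1702.20602 + 1857.37521 + 2026.68926 + 2211.43760 + 42713.50774 = 50511.21583

$50511.22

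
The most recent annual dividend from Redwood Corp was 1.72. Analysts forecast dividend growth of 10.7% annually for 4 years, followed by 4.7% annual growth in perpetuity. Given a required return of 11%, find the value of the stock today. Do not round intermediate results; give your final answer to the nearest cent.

35.11

D_1 = 1.90404
D_2 = 2.10777
D_3 = 2.33330
D_4 = 2.58297
Terminal value at year 4: TV = D_4×(1+g_2)/(r−g_2) = 2.70437/0.063 = 42.92646
P_0 = D_1/(1+r)^1 + D_2/(1+r)^2 + D_3/(1+r)^3 + D_4/(1+r)^4 + TV/(1+r)^4
    = 1.71535 + 1.71072 + 1.70609 + 1.70148 + 28.27699 = 35.11063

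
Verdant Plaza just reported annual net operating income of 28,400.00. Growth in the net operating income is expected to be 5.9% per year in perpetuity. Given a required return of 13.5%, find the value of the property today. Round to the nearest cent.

395731.58

D₁ = D₀ × (1 + g) = 28,400.00 × 1.059 = 30,075.6000
Growing perpetuity: P = D₁ / (r − g) = 30,075.6000 / (0.135 − 0.059) = 395,731.58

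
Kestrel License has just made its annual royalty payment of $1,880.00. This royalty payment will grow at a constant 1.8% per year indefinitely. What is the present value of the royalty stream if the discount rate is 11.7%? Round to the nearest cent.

$19331.72

D₁ = D₀ × (1 + g) = $1,880.00 × 1.018 = $1,913.8400
Growing perpetuity: P = D₁ / (r − g) = $1,913.8400 / (0.117 − 0.018) = $19,331.72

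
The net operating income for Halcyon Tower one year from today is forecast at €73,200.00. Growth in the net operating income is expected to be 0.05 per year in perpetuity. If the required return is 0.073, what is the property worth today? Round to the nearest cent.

Growing perpetuity: P = D₁ / (r − g) = €73,200.0000 / (0.073 − 0.05) = €3,182,608.70

€3182608.70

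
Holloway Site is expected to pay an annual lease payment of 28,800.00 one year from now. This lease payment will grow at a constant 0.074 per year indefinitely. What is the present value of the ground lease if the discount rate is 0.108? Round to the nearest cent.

847058.82

Growing perpetuity: P = D₁ / (r − g) = 28,800.0000 / (0.108 − 0.074) = 847,058.82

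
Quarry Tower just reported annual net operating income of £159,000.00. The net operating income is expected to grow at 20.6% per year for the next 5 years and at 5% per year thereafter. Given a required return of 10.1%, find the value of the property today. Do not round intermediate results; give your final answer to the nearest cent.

D_1 = 191754.00000
D_2 = 231255.32400
D_3 = 278893.92074
D_4 = 336346.06842
D_5 = 405633.35851
Terminal value at year 5: TV = D_5×(1+g_2)/(r−g_2) = 425915.02644/0.051 = 8351275.02817
P_0 = D_1/(1+r)^1 + D_2/(1+r)^2 + D_3/(1+r)^3 + D_4/(1+r)^4 + D_5/(1+r)^5 + TV/(1+r)^5
    = 174163.48774 + 190773.08466 + 208966.70309 + 228895.40774 + 250724.67006 + 5161978.50130 = 6215501.85460

£6215501.85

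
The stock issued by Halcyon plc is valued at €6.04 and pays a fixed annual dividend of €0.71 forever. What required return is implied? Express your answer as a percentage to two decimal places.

P = C/r ⇒ r = C/P = €0.71/€6.04 = 0.117550

11.75%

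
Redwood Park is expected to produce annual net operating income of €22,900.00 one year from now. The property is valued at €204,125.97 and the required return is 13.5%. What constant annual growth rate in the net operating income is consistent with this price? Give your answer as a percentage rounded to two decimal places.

P = D₁/(r−g) ⇒ g = r − D₁/P = 0.135 − €22,900.00/€204,125.97 = 0.022814

2.28%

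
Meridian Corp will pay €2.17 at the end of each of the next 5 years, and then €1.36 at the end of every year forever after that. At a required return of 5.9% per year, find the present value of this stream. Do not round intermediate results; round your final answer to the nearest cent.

€26.47

PV of 5-year annuity: €2.17 × [1 − (1+0.059)^−5] / 0.059 = 9.16575
Perpetuity value at year 5: €1.36 / 0.059 = 23.05085
PV of perpetuity: 23.05085 / (1+0.059)^5 = 17.30641
Total PV = 9.16575 + 17.30641 = 26.47216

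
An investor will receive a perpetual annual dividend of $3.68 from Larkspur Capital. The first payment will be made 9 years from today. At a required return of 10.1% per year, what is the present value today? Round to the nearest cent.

Value at end of year 8: C / r = $3.68 / 0.101 = $36.4356
Discount to today: PV = $36.4356 / (1 + 0.101)^8 = $36.4356 / 2.159228 = $16.87

$16.87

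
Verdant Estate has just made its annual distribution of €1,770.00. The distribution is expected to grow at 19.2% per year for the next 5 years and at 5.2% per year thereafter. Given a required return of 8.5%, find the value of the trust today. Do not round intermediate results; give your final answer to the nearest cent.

D_1 = 2109.84000
D_2 = 2514.92928
D_3 = 2997.79570
D_4 = 3573.37248
D_5 = 4259.45999
Terminal value at year 5: TV = D_5×(1+g_2)/(r−g_2) = 4480.95191/0.033 = 135786.42156
P_0 = D_1/(1+r)^1 + D_2/(1+r)^2 + D_3/(1+r)^3 + D_4/(1+r)^4 + D_5/(1+r)^5 + TV/(1+r)^5
    = 1944.55300 + 2136.31997 + 2346.99853 + 2578.45369 + 2832.73437 + 90304.13820 = 102143.19777

€102143.20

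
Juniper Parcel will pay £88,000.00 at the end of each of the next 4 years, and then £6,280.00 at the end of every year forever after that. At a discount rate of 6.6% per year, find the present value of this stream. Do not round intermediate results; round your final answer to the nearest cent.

£374472.45

PV of 4-year annuity: £88,000.00 × [1 − (1+0.066)^−4] / 0.066 = 300786.12261
Perpetuity value at year 4: £6,280.00 / 0.066 = 95151.51515
PV of perpetuity: 95151.51515 / (1+0.066)^4 = 73686.32367
Total PV = 300786.12261 + 73686.32367 = 374472.44629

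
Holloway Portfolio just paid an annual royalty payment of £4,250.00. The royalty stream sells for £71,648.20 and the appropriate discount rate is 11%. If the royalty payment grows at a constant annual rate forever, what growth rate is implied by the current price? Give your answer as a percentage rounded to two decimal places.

4.78%

P = D₀(1+g)/(r−g) ⇒ P(r−g) = D₀(1+g) ⇒ g(P+D₀) = P·r − D₀
g = (P·r − D₀)/(P + D₀) = (£71,648.20×0.11 − £4,250.00) / (£71,648.20 + £4,250.00) = 0.047844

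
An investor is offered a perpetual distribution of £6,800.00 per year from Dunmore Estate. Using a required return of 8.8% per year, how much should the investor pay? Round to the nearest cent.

£77272.73

Level perpetuity: PV = C / r = £6,800.00 / 0.088 = £77,272.73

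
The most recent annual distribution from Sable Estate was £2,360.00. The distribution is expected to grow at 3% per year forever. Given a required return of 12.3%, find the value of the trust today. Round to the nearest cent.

D₁ = D₀ × (1 + g) = £2,360.00 × 1.03 = £2,430.8000
Growing perpetuity: P = D₁ / (r − g) = £2,430.8000 / (0.123 − 0.03) = £26,137.63

£26137.63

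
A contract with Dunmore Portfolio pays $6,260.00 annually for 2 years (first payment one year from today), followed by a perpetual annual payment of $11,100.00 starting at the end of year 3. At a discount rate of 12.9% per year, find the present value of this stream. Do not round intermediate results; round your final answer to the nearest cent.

$77962.38

PV of 2-year annuity: $6,260.00 × [1 − (1+0.129)^−2] / 0.129 = 10455.91661
Perpetuity value at year 2: $11,100.00 / 0.129 = 86046.51163
PV of perpetuity: 86046.51163 / (1+0.129)^2 = 67506.46780
Total PV = 10455.91661 + 67506.46780 = 77962.38441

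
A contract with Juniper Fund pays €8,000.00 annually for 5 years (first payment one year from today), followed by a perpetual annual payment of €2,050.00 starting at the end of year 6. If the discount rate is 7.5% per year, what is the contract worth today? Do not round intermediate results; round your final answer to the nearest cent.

€51406.35

PV of 5-year annuity: €8,000.00 × [1 − (1+0.075)^−5] / 0.075 = 32367.07922
Perpetuity value at year 5: €2,050.00 / 0.075 = 27333.33333
PV of perpetuity: 27333.33333 / (1+0.075)^5 = 19039.26928
Total PV = 32367.07922 + 19039.26928 = 51406.34850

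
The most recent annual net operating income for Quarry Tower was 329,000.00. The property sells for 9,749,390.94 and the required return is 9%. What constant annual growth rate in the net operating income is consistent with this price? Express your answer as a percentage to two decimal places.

P = D₀(1+g)/(r−g) ⇒ P(r−g) = D₀(1+g) ⇒ g(P+D₀) = P·r − D₀
g = (P·r − D₀)/(P + D₀) = (9,749,390.94×0.09 − 329,000.00) / (9,749,390.94 + 329,000.00) = 0.054418

5.44%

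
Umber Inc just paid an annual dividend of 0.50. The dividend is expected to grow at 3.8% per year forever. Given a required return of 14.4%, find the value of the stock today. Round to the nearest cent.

4.90

D₁ = D₀ × (1 + g) = 0.50 × 1.038 = 0.5190
Growing perpetuity: P = D₁ / (r − g) = 0.5190 / (0.144 − 0.038) = 4.90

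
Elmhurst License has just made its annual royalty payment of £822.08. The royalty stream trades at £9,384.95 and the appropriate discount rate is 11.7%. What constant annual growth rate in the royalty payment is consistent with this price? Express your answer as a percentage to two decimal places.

2.70%

P = D₀(1+g)/(r−g) ⇒ P(r−g) = D₀(1+g) ⇒ g(P+D₀) = P·r − D₀
g = (P·r − D₀)/(P + D₀) = (£9,384.95×0.117 − £822.08) / (£9,384.95 + £822.08) = 0.027036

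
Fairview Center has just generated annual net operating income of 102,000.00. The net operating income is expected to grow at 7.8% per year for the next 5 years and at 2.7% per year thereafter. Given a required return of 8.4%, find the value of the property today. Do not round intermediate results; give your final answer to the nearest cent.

2289081.68

D_1 = 109956.00000
D_2 = 118532.56800
D_3 = 127778.10830
D_4 = 137744.80075
D_5 = 148488.89521
Terminal value at year 5: TV = D_5×(1+g_2)/(r−g_2) = 152498.09538/0.057 = 2675405.18212
P_0 = D_1/(1+r)^1 + D_2/(1+r)^2 + D_3/(1+r)^3 + D_4/(1+r)^4 + D_5/(1+r)^5 + TV/(1+r)^5
    = 101435.42435 + 100873.97367 + 100315.63064 + 99760.37807 + 99208.19886 + 1787488.07412 = 2289081.67970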